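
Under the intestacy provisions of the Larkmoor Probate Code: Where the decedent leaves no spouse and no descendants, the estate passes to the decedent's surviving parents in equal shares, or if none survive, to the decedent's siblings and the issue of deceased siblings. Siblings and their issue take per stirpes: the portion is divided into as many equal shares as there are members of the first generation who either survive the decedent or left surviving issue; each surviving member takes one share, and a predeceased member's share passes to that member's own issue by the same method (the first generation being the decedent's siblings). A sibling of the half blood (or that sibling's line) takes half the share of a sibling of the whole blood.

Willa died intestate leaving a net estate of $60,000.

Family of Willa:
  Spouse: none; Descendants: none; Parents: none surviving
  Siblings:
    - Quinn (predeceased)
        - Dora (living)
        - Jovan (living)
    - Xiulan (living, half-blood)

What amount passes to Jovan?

Jovan receives $20,000.

The entire $60,000 passes to the siblings and their issue.
Counting each half-blood sibling's line as half a unit, there are 3/2 units in $60,000, so one unit is $40,000. Whole-blood lines (Quinn) take $40,000 each; half-blood lines (Xiulan) take $20,000 each.
Quinn's share ($40,000) is divided into 2 shares of $20,000: Dora and Jovan each take $20,000.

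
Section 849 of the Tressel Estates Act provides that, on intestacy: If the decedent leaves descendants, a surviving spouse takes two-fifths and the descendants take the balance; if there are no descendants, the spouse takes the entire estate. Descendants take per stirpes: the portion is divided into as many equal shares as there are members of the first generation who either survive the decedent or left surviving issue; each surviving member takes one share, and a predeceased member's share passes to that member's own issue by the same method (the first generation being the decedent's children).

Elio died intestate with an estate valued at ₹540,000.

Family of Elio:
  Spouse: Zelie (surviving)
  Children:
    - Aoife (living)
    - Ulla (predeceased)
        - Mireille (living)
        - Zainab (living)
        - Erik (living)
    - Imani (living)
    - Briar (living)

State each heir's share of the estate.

Zelie takes two-fifths of ₹540,000 = ₹216,000. The remaining ₹324,000 passes to the descendants.
The descendants' portion (₹324,000) is divided into 4 shares of ₹81,000: Aoife, Imani, and Briar each take ₹81,000; Ulla's ₹81,000 share passes to Ulla's issue.
Ulla's share (₹81,000) is divided into 3 shares of ₹27,000: Mireille, Zainab, and Erik each take ₹27,000.

Zelie: ₹216,000; Aoife: ₹81,000; Mireille: ₹27,000; Zainab: ₹27,000; Erik: ₹27,000; Imani: ₹81,000; Briar: ₹81,000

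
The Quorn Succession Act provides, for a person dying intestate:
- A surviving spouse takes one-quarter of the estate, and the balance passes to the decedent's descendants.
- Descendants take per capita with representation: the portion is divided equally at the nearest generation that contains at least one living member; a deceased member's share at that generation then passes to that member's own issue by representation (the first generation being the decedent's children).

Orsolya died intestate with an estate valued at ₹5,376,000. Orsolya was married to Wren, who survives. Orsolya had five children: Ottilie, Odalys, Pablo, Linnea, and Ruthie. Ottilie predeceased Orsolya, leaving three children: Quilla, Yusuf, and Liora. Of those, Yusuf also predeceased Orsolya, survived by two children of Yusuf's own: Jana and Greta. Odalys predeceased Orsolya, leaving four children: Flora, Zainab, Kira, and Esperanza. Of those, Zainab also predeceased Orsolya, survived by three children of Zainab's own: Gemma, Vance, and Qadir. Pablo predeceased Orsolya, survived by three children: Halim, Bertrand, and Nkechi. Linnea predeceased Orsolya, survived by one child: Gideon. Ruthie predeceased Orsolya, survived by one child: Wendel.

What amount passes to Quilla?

Wren takes one-quarter of ₹5,376,000 = ₹1,344,000. The remaining ₹4,032,000 passes to the descendants.
No child survives, so the initial division is made at the grandchildren's generation.
The descendants' portion (₹4,032,000) is divided into 12 shares of ₹336,000: Quilla, Liora, Flora, Kira, Esperanza, Halim, Bertrand, Nkechi, Gideon, and Wendel each take ₹336,000; Yusuf's ₹336,000 share passes to Yusuf's issue; Zainab's ₹336,000 share passes to Zainab's issue.
Yusuf's share (₹336,000) is divided into 2 shares of ₹168,000: Jana and Greta each take ₹168,000.
Zainab's share (₹336,000) is divided into 3 shares of ₹112,000: Gemma, Vance, and Qadir each take ₹112,000.

Quilla receives ₹336,000.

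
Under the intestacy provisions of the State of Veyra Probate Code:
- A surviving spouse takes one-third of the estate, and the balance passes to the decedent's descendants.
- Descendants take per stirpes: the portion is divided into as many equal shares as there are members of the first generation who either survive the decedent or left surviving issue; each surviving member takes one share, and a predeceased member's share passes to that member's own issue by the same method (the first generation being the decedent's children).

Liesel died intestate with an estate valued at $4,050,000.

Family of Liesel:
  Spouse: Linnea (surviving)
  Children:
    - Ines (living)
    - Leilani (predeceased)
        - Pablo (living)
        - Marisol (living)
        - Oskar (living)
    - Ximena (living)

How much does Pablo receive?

Linnea takes one-third of $4,050,000 = $1,350,000. The remaining $2,700,000 passes to the descendants.
The descendants' portion ($2,700,000) is divided into 3 shares of $900,000: Ines and Ximena each take $900,000; Leilani's $900,000 share passes to Leilani's issue.
Leilani's share ($900,000) is divided into 3 shares of $300,000: Pablo, Marisol, and Oskar each take $300,000.

Pablo receives $300,000.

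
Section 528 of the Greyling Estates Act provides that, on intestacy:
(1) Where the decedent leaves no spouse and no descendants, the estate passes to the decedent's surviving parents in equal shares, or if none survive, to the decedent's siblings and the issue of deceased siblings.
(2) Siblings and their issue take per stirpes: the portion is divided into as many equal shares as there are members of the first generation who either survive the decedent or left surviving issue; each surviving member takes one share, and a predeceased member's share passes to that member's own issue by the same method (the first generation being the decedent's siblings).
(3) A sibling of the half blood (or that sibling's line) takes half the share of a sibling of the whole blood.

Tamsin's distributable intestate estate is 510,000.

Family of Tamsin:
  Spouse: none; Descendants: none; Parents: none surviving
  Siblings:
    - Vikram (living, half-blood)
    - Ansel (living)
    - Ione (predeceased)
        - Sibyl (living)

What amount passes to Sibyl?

The entire 510,000 passes to the siblings and their issue.
Counting each half-blood sibling's line as half a unit, there are 5/2 units in 510,000, so one unit is 204,000. Whole-blood lines (Ansel and Ione) take 204,000 each; half-blood lines (Vikram) take 102,000 each.
Ione's share (204,000) passes entirely to Sibyl.

Sibyl receives 204,000.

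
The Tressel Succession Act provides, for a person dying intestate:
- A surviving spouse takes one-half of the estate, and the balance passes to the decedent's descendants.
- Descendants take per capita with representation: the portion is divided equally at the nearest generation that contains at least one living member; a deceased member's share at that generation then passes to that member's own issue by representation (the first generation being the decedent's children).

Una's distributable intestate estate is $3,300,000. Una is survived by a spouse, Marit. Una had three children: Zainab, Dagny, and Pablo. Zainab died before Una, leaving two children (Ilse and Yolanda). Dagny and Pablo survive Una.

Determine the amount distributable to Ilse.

Ilse receives $275,000.

Marit takes one-half of $3,300,000 = $1,650,000. The remaining $1,650,000 passes to the descendants.
The descendants' portion ($1,650,000) is divided into 3 shares of $550,000: Dagny and Pablo each take $550,000; Zainab's $550,000 share passes to Zainab's issue.
Zainab's share ($550,000) is divided into 2 shares of $275,000: Ilse and Yolanda each take $275,000.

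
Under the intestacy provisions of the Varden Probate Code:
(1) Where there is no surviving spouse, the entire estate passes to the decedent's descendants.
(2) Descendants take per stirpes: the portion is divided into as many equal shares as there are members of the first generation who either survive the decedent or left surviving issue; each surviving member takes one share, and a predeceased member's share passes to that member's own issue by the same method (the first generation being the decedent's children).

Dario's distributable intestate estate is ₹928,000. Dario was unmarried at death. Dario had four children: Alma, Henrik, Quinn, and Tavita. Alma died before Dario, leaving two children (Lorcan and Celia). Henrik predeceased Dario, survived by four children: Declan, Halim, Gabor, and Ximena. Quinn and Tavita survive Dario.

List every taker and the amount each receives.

The entire ₹928,000 passes to the descendants.
That amount (₹928,000) is divided into 4 shares of ₹232,000: Quinn and Tavita each take ₹232,000; Alma's ₹232,000 share passes to Alma's issue; Henrik's ₹232,000 share passes to Henrik's issue.
Alma's share (₹232,000) is divided into 2 shares of ₹116,000: Lorcan and Celia each take ₹116,000.
Henrik's share (₹232,000) is divided into 4 shares of ₹58,000: Declan, Halim, Gabor, and Ximena each take ₹58,000.

Lorcan: ₹116,000; Celia: ₹116,000; Declan: ₹58,000; Halim: ₹58,000; Gabor: ₹58,000; Ximena: ₹58,000; Quinn: ₹232,000; Tavita: ₹232,000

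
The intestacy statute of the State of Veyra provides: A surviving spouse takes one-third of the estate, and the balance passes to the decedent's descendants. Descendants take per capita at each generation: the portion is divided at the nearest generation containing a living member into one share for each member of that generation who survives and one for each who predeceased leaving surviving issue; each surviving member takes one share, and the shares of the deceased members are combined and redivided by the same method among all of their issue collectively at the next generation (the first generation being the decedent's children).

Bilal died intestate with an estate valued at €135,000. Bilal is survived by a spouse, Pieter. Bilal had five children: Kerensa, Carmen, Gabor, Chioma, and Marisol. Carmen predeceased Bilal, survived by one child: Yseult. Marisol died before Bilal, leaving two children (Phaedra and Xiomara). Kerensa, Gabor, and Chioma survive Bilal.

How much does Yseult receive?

Yseult receives €12,000.

Pieter takes one-third of €135,000 = €45,000. The remaining €90,000 passes to the descendants.
The descendants' portion (€90,000) is divided at the children's generation into 5 shares of €18,000. Kerensa, Gabor, and Chioma each take €18,000. The 2 shares of the deceased (Carmen and Marisol) are combined into a pool of €36,000.
That pool (€36,000) is divided at the grandchildren's generation equally among Yseult, Phaedra, and Xiomara: €12,000 each.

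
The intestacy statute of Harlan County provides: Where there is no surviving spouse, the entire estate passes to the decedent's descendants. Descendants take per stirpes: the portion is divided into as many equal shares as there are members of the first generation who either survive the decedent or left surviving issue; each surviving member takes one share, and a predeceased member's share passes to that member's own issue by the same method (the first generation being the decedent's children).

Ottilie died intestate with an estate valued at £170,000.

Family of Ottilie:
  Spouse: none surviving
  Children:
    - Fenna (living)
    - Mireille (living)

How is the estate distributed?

Fenna: £85,000; Mireille: £85,000

The entire £170,000 passes to the descendants.
That amount (£170,000) is divided into 2 shares of £85,000: Fenna and Mireille each take £85,000.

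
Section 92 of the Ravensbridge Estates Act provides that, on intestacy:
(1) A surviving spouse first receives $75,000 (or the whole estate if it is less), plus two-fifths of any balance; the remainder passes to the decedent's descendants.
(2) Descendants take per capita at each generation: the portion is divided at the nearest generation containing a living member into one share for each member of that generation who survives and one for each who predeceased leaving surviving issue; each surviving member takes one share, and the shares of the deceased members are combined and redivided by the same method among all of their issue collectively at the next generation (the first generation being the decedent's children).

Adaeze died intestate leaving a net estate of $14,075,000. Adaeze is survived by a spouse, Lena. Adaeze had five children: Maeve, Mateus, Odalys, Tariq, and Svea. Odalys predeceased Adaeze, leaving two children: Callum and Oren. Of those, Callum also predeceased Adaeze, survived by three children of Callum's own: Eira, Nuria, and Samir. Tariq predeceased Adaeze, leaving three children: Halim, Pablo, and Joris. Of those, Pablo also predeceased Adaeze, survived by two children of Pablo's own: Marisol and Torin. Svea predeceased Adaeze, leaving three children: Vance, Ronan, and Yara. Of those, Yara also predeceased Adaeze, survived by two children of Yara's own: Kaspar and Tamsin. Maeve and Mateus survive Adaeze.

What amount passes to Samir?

Samir receives $270,000.

Lena first takes $75,000, leaving a balance of $14,000,000. Lena then takes two-fifths of the balance ($5,600,000), for a total of $5,675,000. The remaining $8,400,000 passes to the descendants.
The descendants' portion ($8,400,000) is divided at the children's generation into 5 shares of $1,680,000. Maeve and Mateus each take $1,680,000. The 3 shares of the deceased (Odalys, Tariq, and Svea) are combined into a pool of $5,040,000.
That pool ($5,040,000) is divided at the grandchildren's generation into 8 shares of $630,000. Oren, Halim, Joris, Vance, and Ronan each take $630,000. The 3 shares of the deceased (Callum, Pablo, and Yara) are combined into a pool of $1,890,000.
That pool ($1,890,000) is divided at the great-grandchildren's generation equally among Eira, Nuria, Samir, Marisol, Torin, Kaspar, and Tamsin: $270,000 each.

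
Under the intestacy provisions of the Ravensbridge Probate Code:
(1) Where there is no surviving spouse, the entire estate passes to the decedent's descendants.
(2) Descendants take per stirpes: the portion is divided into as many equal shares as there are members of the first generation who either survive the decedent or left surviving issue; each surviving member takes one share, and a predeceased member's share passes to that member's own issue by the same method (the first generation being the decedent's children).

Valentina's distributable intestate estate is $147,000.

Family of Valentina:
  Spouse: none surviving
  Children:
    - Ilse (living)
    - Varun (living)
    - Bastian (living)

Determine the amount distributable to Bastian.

Bastian receives $49,000.

The entire $147,000 passes to the descendants.
That amount ($147,000) is divided into 3 shares of $49,000: Ilse, Varun, and Bastian each take $49,000.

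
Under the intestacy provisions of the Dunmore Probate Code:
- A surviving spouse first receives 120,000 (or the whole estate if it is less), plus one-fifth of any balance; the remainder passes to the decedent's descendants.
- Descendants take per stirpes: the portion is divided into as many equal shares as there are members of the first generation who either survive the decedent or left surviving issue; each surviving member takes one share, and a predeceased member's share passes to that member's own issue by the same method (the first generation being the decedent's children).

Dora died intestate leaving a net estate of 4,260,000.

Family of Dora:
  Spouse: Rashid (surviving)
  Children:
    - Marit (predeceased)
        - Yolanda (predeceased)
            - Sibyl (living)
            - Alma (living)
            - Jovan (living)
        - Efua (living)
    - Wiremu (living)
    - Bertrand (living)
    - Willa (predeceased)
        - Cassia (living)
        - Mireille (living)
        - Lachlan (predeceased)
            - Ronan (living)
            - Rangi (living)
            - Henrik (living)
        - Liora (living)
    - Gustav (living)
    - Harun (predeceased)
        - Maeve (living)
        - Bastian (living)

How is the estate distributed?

Rashid: 948,000; Sibyl: 92,000; Alma: 92,000; Jovan: 92,000; Efua: 276,000; Wiremu: 552,000; Bertrand: 552,000; Cassia: 138,000; Mireille: 138,000; Ronan: 46,000; Rangi: 46,000; Henrik: 46,000; Liora: 138,000; Gustav: 552,000; Maeve: 276,000; Bastian: 276,000

Rashid first takes 120,000, leaving a balance of 4,140,000. Rashid then takes one-fifth of the balance (828,000), for a total of 948,000. The remaining 3,312,000 passes to the descendants.
The descendants' portion (3,312,000) is divided into 6 shares of 552,000: Wiremu, Bertrand, and Gustav each take 552,000; Marit's 552,000 share passes to Marit's issue; Willa's 552,000 share passes to Willa's issue; Harun's 552,000 share passes to Harun's issue.
Marit's share (552,000) is divided into 2 shares of 276,000: Efua takes 276,000; Yolanda's 276,000 share passes to Yolanda's issue.
Yolanda's share (276,000) is divided into 3 shares of 92,000: Sibyl, Alma, and Jovan each take 92,000.
Willa's share (552,000) is divided into 4 shares of 138,000: Cassia, Mireille, and Liora each take 138,000; Lachlan's 138,000 share passes to Lachlan's issue.
Lachlan's share (138,000) is divided into 3 shares of 46,000: Ronan, Rangi, and Henrik each take 46,000.
Harun's share (552,000) is divided into 2 shares of 276,000: Maeve and Bastian each take 276,000.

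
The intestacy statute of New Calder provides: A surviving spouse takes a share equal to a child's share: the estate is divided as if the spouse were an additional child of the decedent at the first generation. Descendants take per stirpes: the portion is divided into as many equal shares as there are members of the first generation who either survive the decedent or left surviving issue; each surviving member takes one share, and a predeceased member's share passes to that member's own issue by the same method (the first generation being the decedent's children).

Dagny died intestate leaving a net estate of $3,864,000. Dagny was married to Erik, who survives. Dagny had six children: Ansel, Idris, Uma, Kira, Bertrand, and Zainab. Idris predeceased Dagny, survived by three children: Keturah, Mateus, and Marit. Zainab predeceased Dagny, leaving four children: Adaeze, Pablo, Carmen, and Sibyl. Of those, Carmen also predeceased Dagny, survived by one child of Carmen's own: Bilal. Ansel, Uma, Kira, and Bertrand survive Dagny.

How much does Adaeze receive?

The spouse counts as an additional share at the children's level, so there are 7 primary shares of $552,000. Erik takes one such share ($552,000).
The children's combined portion ($3,312,000) is divided into 6 shares of $552,000: Ansel, Uma, Kira, and Bertrand each take $552,000; Idris's $552,000 share passes to Idris's issue; Zainab's $552,000 share passes to Zainab's issue.
Idris's share ($552,000) is divided into 3 shares of $184,000: Keturah, Mateus, and Marit each take $184,000.
Zainab's share ($552,000) is divided into 4 shares of $138,000: Adaeze, Pablo, and Sibyl each take $138,000; Carmen's $138,000 share passes to Carmen's issue.
Carmen's share ($138,000) passes entirely to Bilal.

Adaeze receives $138,000.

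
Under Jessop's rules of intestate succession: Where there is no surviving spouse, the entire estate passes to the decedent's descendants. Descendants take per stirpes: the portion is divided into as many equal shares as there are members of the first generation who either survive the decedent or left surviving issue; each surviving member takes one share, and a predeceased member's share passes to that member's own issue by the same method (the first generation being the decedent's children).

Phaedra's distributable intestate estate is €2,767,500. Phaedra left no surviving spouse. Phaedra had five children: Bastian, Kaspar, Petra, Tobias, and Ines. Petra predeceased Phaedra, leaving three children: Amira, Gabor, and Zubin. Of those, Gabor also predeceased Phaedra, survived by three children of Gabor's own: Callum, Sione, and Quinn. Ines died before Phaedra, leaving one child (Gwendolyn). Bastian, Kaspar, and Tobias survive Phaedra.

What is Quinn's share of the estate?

The entire €2,767,500 passes to the descendants.
That amount (€2,767,500) is divided into 5 shares of €553,500: Bastian, Kaspar, and Tobias each take €553,500; Petra's €553,500 share passes to Petra's issue; Ines's €553,500 share passes to Ines's issue.
Petra's share (€553,500) is divided into 3 shares of €184,500: Amira and Zubin each take €184,500; Gabor's €184,500 share passes to Gabor's issue.
Gabor's share (€184,500) is divided into 3 shares of €61,500: Callum, Sione, and Quinn each take €61,500.
Ines's share (€553,500) passes entirely to Gwendolyn.

Quinn receives €61,500.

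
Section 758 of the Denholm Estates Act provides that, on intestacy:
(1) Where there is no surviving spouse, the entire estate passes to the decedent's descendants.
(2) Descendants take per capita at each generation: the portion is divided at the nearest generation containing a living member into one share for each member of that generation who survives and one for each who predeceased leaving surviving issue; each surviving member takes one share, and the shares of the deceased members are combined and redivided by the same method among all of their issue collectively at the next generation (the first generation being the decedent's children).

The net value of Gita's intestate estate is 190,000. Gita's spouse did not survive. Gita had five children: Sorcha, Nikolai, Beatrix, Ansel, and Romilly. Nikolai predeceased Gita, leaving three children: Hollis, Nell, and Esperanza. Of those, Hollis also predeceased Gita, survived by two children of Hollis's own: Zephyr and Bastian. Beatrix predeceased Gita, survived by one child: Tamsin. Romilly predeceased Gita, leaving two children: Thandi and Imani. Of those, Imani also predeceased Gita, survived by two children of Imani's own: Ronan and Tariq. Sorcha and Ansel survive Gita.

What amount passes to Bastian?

The entire 190,000 passes to the descendants.
That amount (190,000) is divided at the children's generation into 5 shares of 38,000. Sorcha and Ansel each take 38,000. The 3 shares of the deceased (Nikolai, Beatrix, and Romilly) are combined into a pool of 114,000.
That pool (114,000) is divided at the grandchildren's generation into 6 shares of 19,000. Nell, Esperanza, Tamsin, and Thandi each take 19,000. The 2 shares of the deceased (Hollis and Imani) are combined into a pool of 38,000.
That pool (38,000) is divided at the great-grandchildren's generation equally among Zephyr, Bastian, Ronan, and Tariq: 9,500 each.

Bastian receives 9,500.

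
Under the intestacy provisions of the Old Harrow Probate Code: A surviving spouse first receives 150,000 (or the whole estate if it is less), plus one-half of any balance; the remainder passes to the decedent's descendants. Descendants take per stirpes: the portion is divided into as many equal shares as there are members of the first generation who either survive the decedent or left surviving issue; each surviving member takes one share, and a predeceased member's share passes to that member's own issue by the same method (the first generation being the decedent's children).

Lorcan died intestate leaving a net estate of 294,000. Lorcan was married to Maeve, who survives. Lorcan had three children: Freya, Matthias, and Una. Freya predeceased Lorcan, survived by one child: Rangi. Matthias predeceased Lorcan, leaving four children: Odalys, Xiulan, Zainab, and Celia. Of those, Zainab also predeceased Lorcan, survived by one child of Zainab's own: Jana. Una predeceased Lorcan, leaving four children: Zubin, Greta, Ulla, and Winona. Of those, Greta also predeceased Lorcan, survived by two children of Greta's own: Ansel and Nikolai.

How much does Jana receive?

Jana receives 6,000.

Maeve first takes 150,000, leaving a balance of 144,000. Maeve then takes one-half of the balance (72,000), for a total of 222,000. The remaining 72,000 passes to the descendants.
The descendants' portion (72,000) is divided into 3 shares of 24,000: Freya's 24,000 share passes to Freya's issue; Matthias's 24,000 share passes to Matthias's issue; Una's 24,000 share passes to Una's issue.
Freya's share (24,000) passes entirely to Rangi.
Matthias's share (24,000) is divided into 4 shares of 6,000: Odalys, Xiulan, and Celia each take 6,000; Zainab's 6,000 share passes to Zainab's issue.
Zainab's share (6,000) passes entirely to Jana.
Una's share (24,000) is divided into 4 shares of 6,000: Zubin, Ulla, and Winona each take 6,000; Greta's 6,000 share passes to Greta's issue.
Greta's share (6,000) is divided into 2 shares of 3,000: Ansel and Nikolai each take 3,000.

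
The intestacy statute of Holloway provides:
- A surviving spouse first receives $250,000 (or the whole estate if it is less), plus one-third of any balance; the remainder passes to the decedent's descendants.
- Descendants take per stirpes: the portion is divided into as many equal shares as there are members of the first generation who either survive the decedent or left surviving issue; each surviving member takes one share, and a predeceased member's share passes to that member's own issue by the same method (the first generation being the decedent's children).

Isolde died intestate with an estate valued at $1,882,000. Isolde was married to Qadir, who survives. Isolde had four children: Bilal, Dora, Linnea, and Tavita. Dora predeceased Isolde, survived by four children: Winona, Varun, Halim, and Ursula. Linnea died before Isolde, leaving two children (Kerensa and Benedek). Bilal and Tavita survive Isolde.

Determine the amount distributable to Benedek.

Benedek receives $136,000.

Qadir first takes $250,000, leaving a balance of $1,632,000. Qadir then takes one-third of the balance ($544,000), for a total of $794,000. The remaining $1,088,000 passes to the descendants.
The descendants' portion ($1,088,000) is divided into 4 shares of $272,000: Bilal and Tavita each take $272,000; Dora's $272,000 share passes to Dora's issue; Linnea's $272,000 share passes to Linnea's issue.
Dora's share ($272,000) is divided into 4 shares of $68,000: Winona, Varun, Halim, and Ursula each take $68,000.
Linnea's share ($272,000) is divided into 2 shares of $136,000: Kerensa and Benedek each take $136,000.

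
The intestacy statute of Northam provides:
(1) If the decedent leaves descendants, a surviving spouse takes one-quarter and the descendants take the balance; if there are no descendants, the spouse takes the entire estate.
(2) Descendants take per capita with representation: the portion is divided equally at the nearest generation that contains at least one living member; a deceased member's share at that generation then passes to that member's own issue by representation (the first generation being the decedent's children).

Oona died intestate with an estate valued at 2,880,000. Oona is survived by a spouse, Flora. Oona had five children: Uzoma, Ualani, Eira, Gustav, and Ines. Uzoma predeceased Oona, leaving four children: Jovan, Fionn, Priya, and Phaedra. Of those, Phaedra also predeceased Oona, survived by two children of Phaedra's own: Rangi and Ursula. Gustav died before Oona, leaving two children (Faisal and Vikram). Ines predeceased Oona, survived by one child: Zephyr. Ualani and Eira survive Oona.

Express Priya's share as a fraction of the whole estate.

Flora takes one-quarter of 2,880,000 = 720,000. The remaining 2,160,000 passes to the descendants.
The descendants' portion (2,160,000) is divided into 5 shares of 432,000: Ualani and Eira each take 432,000; Uzoma's 432,000 share passes to Uzoma's issue; Gustav's 432,000 share passes to Gustav's issue; Ines's 432,000 share passes to Ines's issue.
Uzoma's share (432,000) is divided into 4 shares of 108,000: Jovan, Fionn, and Priya each take 108,000; Phaedra's 108,000 share passes to Phaedra's issue.
Phaedra's share (108,000) is divided into 2 shares of 54,000: Rangi and Ursula each take 54,000.
Gustav's share (432,000) is divided into 2 shares of 216,000: Faisal and Vikram each take 216,000.
Ines's share (432,000) passes entirely to Zephyr.

Priya receives 3/80 of the estate.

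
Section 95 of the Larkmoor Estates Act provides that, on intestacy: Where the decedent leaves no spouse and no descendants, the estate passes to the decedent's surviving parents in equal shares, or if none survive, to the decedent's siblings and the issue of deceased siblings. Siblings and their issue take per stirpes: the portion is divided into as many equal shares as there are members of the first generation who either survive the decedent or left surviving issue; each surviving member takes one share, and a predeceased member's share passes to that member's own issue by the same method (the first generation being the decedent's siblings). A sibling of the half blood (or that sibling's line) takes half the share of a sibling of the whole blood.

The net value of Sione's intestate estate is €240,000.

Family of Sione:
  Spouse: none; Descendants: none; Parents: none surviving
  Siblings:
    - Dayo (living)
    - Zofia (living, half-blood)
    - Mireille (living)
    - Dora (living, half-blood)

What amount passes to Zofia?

The entire €240,000 passes to the siblings and their issue.
Counting each half-blood sibling's line as half a unit, there are 3 units in €240,000, so one unit is €80,000. Whole-blood lines (Dayo and Mireille) take €80,000 each; half-blood lines (Zofia and Dora) take €40,000 each.

Zofia receives €40,000.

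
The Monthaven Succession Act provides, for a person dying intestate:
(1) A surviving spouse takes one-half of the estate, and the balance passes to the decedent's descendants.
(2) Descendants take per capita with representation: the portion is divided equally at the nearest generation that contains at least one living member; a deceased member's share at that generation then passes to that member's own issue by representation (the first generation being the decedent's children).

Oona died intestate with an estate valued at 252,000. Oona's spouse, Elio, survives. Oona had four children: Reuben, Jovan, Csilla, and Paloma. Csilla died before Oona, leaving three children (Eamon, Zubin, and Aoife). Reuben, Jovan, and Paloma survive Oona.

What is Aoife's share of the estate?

Aoife receives 10,500.

Elio takes one-half of 252,000 = 126,000. The remaining 126,000 passes to the descendants.
The descendants' portion (126,000) is divided into 4 shares of 31,500: Reuben, Jovan, and Paloma each take 31,500; Csilla's 31,500 share passes to Csilla's issue.
Csilla's share (31,500) is divided into 3 shares of 10,500: Eamon, Zubin, and Aoife each take 10,500.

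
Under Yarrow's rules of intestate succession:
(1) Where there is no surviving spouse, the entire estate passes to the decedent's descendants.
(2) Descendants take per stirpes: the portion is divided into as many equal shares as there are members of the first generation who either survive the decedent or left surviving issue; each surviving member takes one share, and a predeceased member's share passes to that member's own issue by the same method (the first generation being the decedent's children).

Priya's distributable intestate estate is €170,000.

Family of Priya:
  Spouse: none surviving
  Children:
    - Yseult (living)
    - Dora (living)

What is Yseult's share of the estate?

Yseult receives €85,000.

The entire €170,000 passes to the descendants.
That amount (€170,000) is divided into 2 shares of €85,000: Yseult and Dora each take €85,000.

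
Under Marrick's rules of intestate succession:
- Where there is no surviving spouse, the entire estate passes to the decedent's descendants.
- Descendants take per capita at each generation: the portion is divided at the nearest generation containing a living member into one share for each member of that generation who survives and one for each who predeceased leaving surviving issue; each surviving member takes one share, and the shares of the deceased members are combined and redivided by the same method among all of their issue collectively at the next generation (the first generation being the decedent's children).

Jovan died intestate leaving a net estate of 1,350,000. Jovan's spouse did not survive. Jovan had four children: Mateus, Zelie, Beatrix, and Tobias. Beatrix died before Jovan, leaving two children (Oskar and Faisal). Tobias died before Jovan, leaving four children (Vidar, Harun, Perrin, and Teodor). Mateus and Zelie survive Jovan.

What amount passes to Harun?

The entire 1,350,000 passes to the descendants.
That amount (1,350,000) is divided at the children's generation into 4 shares of 337,500. Mateus and Zelie each take 337,500. The 2 shares of the deceased (Beatrix and Tobias) are combined into a pool of 675,000.
That pool (675,000) is divided at the grandchildren's generation equally among Oskar, Faisal, Vidar, Harun, Perrin, and Teodor: 112,500 each.

Harun receives 112,500.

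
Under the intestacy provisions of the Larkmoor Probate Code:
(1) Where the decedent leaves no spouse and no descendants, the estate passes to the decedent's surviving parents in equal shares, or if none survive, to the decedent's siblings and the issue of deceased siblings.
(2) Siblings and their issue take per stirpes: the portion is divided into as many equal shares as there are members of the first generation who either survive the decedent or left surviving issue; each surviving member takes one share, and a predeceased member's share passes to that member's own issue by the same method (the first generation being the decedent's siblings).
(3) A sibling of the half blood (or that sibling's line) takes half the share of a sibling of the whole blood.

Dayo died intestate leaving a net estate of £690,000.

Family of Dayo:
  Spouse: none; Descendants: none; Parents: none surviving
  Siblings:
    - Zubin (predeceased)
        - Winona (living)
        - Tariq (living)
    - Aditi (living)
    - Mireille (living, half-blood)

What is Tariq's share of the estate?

Tariq receives £138,000.

The entire £690,000 passes to the siblings and their issue.
Counting each half-blood sibling's line as half a unit, there are 5/2 units in £690,000, so one unit is £276,000. Whole-blood lines (Zubin and Aditi) take £276,000 each; half-blood lines (Mireille) take £138,000 each.
Zubin's share (£276,000) is divided into 2 shares of £138,000: Winona and Tariq each take £138,000.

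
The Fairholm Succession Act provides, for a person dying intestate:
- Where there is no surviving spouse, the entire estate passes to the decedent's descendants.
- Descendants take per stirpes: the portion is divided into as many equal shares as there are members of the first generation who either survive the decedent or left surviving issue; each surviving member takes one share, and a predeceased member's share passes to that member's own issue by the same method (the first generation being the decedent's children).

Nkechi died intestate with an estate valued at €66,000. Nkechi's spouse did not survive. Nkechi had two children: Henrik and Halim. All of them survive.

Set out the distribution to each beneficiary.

Henrik: €33,000; Halim: €33,000

The entire €66,000 passes to the descendants.
That amount (€66,000) is divided into 2 shares of €33,000: Henrik and Halim each take €33,000.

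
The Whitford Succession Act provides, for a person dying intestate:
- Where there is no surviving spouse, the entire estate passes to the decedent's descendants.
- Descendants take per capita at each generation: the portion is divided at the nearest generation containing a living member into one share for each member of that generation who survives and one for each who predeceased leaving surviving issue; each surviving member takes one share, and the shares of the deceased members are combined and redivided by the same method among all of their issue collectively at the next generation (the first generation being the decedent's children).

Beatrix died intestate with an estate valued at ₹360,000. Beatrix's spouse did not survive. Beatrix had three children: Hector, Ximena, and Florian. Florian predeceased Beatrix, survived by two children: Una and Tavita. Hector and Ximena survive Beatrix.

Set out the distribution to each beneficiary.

The entire ₹360,000 passes to the descendants.
That amount (₹360,000) is divided at the children's generation into 3 shares of ₹120,000. Hector and Ximena each take ₹120,000. The remaining share for the deceased Florian (₹120,000) is carried to the next generation.
That pool (₹120,000) is divided at the grandchildren's generation equally among Una and Tavita: ₹60,000 each.

Hector: ₹120,000; Ximena: ₹120,000; Una: ₹60,000; Tavita: ₹60,000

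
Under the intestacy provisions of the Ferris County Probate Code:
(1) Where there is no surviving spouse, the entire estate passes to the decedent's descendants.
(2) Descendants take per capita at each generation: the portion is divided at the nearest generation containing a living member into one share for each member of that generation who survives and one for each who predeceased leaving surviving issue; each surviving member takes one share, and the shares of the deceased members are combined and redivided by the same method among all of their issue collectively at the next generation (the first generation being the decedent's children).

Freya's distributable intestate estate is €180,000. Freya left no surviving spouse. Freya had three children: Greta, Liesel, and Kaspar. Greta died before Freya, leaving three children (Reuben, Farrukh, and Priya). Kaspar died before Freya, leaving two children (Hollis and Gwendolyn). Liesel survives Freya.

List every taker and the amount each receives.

Reuben: €24,000; Farrukh: €24,000; Priya: €24,000; Liesel: €60,000; Hollis: €24,000; Gwendolyn: €24,000

The entire €180,000 passes to the descendants.
That amount (€180,000) is divided at the children's generation into 3 shares of €60,000. Liesel takes €60,000. The 2 shares of the deceased (Greta and Kaspar) are combined into a pool of €120,000.
That pool (€120,000) is divided at the grandchildren's generation equally among Reuben, Farrukh, Priya, Hollis, and Gwendolyn: €24,000 each.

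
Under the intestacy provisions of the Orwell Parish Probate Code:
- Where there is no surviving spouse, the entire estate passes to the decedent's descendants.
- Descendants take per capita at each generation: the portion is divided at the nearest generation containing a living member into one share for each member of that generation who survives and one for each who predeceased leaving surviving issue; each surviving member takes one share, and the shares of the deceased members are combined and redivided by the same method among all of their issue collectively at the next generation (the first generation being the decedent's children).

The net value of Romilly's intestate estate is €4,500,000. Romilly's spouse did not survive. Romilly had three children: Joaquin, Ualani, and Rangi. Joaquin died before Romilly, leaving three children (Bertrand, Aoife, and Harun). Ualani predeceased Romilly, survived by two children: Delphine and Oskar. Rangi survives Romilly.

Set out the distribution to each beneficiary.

The entire €4,500,000 passes to the descendants.
That amount (€4,500,000) is divided at the children's generation into 3 shares of €1,500,000. Rangi takes €1,500,000. The 2 shares of the deceased (Joaquin and Ualani) are combined into a pool of €3,000,000.
That pool (€3,000,000) is divided at the grandchildren's generation equally among Bertrand, Aoife, Harun, Delphine, and Oskar: €600,000 each.

Bertrand: €600,000; Aoife: €600,000; Harun: €600,000; Delphine: €600,000; Oskar: €600,000; Rangi: €1,500,000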